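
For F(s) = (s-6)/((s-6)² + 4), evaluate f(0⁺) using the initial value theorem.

f(0⁺) = lim_{s→∞} sF(s) = lim_{s→∞} s(s-6)/((s-6)² + 4) = 1

Final answer: 1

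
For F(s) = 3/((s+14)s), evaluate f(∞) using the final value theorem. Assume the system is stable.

f(∞) = lim_{s→0} sF(s) = lim_{s→0} 3/(s+14) = 3/14

Final answer: 3/14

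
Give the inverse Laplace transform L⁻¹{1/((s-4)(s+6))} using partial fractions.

Decompose: A/(s-4) + B/(s+6). A = 1/10, B = -1/10. f(t) = (e^(4t) - e^(-6t))/10

Final answer: (e^(4t) - e^(-6t))/10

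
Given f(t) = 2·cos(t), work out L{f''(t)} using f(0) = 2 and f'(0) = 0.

F(s) = 2s/(s² + 1). L{f''(t)} = s²F(s) - sf(0) - f'(0) = 2s³/(s² + 1) - 2s = (2s³ - 2s(s² + 1))/(s² + 1) = -2s/(s² + 1)

Final answer: -2s/(s² + 1)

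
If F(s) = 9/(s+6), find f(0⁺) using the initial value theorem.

f(0⁺) = lim_{s→∞} s·9/(s+6) = lim_{s→∞} 9s/(s+6) = 9

Final answer: 9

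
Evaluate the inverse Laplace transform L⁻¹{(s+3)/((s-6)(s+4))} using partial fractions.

Using partial fractions, f(t) = (9e^(6t) + e^(-4t))/10

Final answer: (9e^(6t) + e^(-4t))/10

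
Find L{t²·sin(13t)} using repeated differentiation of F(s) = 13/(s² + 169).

F(s) = 13/(s² + 169). F'(s) = -26s/(s² + 169)². F''(s) = -26(169 - 3s²)/(s² + 169)³ = (78s² - 4394)/(s² + 169)³. So L{t²·sin(13t)} = (-1)² F''(s) = (78s² - 4394)/(s² + 169)³

Final answer: (78s² - 4394)/(s² + 169)³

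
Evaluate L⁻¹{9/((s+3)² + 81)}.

Form: b/((s-a)² + b²) → e^(at)sin(bt). With a=-3, b=9

Final answer: e^(-3t)·sin(9t)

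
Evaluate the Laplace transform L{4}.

L{4} = 4 · L{1} = 4/s

Final answer: 4/s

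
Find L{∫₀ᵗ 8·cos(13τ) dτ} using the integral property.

L{∫₀ᵗ f(τ)dτ} = F(s)/s with F(s) = 8s/(s² + 169), so the result is (8s/(s² + 169))/s = 8/(s² + 169)

Final answer: 8/(s² + 169)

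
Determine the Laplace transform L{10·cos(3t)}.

L{cos(ωt)} = s/(s² + ω²), so L{cos(3t)} = s/(s² + 9). Then L{10·cos(3t)} = 10·s/(s² + 9) = 10s/(s² + 9)

Final answer: 10s/(s² + 9)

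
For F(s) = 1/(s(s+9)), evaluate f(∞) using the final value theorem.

f(∞) = lim_{s→0} s·1/(s(s+9)) = lim_{s→0} 1/(s+9) = 1/9 = 1/9

Final answer: 1/9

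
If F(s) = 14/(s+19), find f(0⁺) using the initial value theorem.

f(0⁺) = lim_{s→∞} s·14/(s+19) = lim_{s→∞} 14s/(s+19) = 14

Final answer: 14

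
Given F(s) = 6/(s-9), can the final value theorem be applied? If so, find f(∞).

sF(s) = 6s/(s-9) has a pole at s = 9 in the right half-plane. Theorem does NOT apply (unstable system; f(t) = 6·e^(9t) grows without bound).

Final answer: Not applicable (unstable)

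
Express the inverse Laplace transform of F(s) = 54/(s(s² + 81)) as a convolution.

54/(s(s² + 81)) = (1/s)·(54/(s² + 81)) = L{1}·L{6·sin(9t)}. So f(t) = 1*(6·sin(9t)) = ∫₀ᵗ 6·sin(9τ) dτ

Final answer: ∫₀ᵗ 6·sin(9τ) dτ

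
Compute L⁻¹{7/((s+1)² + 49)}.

Form: b/((s-a)² + b²) → e^(at)sin(bt). With a=-1, b=7

Final answer: e^(-t)·sin(7t)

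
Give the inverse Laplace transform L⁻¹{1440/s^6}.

L⁻¹{n!/s^(n+1)} = t^n with n=5. So L⁻¹{120/s^6} = t^5, and L⁻¹{1440/s^6} = (1440/120)·t^5 = 12·t^5

Final answer: 12·t^5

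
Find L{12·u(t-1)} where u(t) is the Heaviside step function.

L{u(t-a)} = e^(-as)/s. Here a=1, so L{u(t-1)} = e^(-s)/s, and L{12·u(t-1)} = 12·e^(-s)/s

Final answer: 12·e^(-s)/s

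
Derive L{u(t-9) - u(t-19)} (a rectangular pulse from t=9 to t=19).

L{u(t-a)} = e^(-as)/s. L{u(t-9) - u(t-19)} = (e^(-9s) - e^(-19s))/s

Final answer: (e^(-9s) - e^(-19s))/s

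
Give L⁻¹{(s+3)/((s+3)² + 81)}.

Using frequency shift: L⁻¹{(s-a)/((s-a)² + b²)} = e^(at)cos(bt). Here a=-3, b=9

Final answer: e^(-3t)·cos(9t)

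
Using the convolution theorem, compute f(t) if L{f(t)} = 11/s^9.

11/s^9 = (11/s)·(1/s^8) = L{11}·L{t^7/5040}. By convolution, f(t) = 11*t^7/5040 = ∫₀ᵗ 11·τ^7/5040 dτ = 11·t^8/40320

Final answer: 11·t^8/40320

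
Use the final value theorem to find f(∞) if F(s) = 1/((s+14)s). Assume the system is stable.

f(∞) = lim_{s→0} sF(s) = lim_{s→0} 1/(s+14) = 1/14

Final answer: 1/14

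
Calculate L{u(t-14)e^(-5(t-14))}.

u(t-a)f(t-a) with f(t)=e^(-5t). L{e^(-5t)} = 1/(s+5). By time shift: e^(-14s)/(s+5)

Final answer: e^(-14s)/(s+5)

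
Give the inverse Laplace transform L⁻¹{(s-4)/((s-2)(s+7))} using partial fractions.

Using partial fractions, f(t) = (-2e^(2t) + 11e^(-7t))/9

Final answer: (-2e^(2t) + 11e^(-7t))/9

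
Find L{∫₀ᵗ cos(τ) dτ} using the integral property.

L{∫₀ᵗ f(τ)dτ} = F(s)/s with F(s) = s/(s² + 1), so the result is (s/(s² + 1))/s = 1/(s² + 1)

Final answer: 1/(s² + 1)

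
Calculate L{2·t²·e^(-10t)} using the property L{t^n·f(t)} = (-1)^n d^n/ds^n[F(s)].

L{e^(-10t)} = 1/(s+10). d/ds[1/(s+10)] = -1/(s+10)². d²/ds²[1/(s+10)] = 2/(s+10)³. So L{t²·e^(-10t)} = (-1)² · 2/(s+10)³ = 2/(s+10)³. Then L{2·t²·e^(-10t)} = 2·2/(s+10)³ = 4/(s+10)³

Final answer: 4/(s+10)³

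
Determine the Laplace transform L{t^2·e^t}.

L{t^n·e^(at)} = n!/(s-a)^(n+1), so L{t^2·e^t} = 2/(s-1)^3

Final answer: 2/(s-1)^3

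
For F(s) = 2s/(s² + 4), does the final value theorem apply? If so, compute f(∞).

The final value theorem requires all poles of sF(s) in the left half-plane. sF(s) = 2s²/(s² + 4) has poles at s = ±2i (imaginary axis). Theorem does NOT apply (oscillatory system).

Final answer: Not applicable (oscillatory)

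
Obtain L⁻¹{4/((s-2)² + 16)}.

Form: b/((s-a)² + b²) → e^(at)sin(bt). With a=2, b=4

Final answer: e^(2t)·sin(4t)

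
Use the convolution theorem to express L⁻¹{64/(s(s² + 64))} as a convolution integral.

64/(s(s² + 64)) = (1/s)·(64/(s² + 64)) = L{1}·L{8·sin(8t)}. So f(t) = 1*(8·sin(8t)) = ∫₀ᵗ 8·sin(8τ) dτ

Final answer: ∫₀ᵗ 8·sin(8τ) dτ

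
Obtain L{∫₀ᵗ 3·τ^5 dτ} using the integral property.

L{∫₀ᵗ f(τ)dτ} = F(s)/s with f(t) = 3t^5. F(s) = 360/s^6, so L{∫₀ᵗ 3·τ^5 dτ} = (360/s^6)/s = 360/s^7. (Check: ∫₀ᵗ 3·τ^5 dτ = 3t^6/6.)

Final answer: 360/s^7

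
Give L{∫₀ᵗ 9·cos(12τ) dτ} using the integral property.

L{∫₀ᵗ f(τ)dτ} = F(s)/s with F(s) = 9s/(s² + 144), so the result is (9s/(s² + 144))/s = 9/(s² + 144)

Final answer: 9/(s² + 144)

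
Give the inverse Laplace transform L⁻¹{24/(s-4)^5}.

L⁻¹{n!/(s-a)^(n+1)} = t^n·e^(at), so L⁻¹{24/(s-4)^5} = t^4·e^(4t)

Final answer: t^4·e^(4t)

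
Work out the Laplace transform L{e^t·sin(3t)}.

L{e^(at)·sin(ωt)} = ω/((s-a)² + ω²), so L{e^t·sin(3t)} = 3/((s-1)² + 9)

Final answer: 3/((s-1)² + 9)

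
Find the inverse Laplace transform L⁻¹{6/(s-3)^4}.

L⁻¹{n!/(s-a)^(n+1)} = t^n·e^(at), so L⁻¹{6/(s-3)^4} = t^3·e^(3t)

Final answer: t^3·e^(3t)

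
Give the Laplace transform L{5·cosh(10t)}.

L{cosh(ωt)} = s/(s² - ω²), so L{cosh(10t)} = s/(s² - 100). Then L{5·cosh(10t)} = 5·s/(s² - 100) = 5s/(s² - 100)

Final answer: 5s/(s² - 100)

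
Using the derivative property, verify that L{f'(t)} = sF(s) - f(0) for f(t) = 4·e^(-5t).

f'(t) = -20e^(-5t). Direct: L{f'(t)} = -20/(s+5). Property: s·4/(s+5) - 4 = (4s - 4(s+5))/(s+5) = -20/(s+5). ✓

Final answer: -20/(s+5)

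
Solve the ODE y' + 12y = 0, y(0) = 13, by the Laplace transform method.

L{y'} + 12L{y} = 0. sY - 13 + 12Y = 0. Y(s+12) = 13. Y = 13/(s+12)

Final answer: y(t) = 13e^(-12t)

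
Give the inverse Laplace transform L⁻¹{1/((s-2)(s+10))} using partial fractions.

Decompose: A/(s-2) + B/(s+10). A = 1/12, B = -1/12. f(t) = (e^(2t) - e^(-10t))/12

Final answer: (e^(2t) - e^(-10t))/12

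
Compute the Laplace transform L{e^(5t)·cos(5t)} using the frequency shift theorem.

Frequency shift: L{e^(at)f(t)} = F(s-a). L{e^(5t)·cos(5t)} = (s-5)/((s-5)² + 25)

Final answer: (s-5)/((s-5)² + 25)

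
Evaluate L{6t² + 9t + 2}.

L{6t² + 9t + 2} = 6·2/s³ + 9/s² + 2/s = 12/s³ + 9/s² + 2/s

Final answer: 12/s³ + 9/s² + 2/s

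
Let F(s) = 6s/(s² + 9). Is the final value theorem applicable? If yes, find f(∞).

The final value theorem requires all poles of sF(s) in the left half-plane. sF(s) = 6s²/(s² + 9) has poles at s = ±3i (imaginary axis). Theorem does NOT apply (oscillatory system).

Final answer: Not applicable (oscillatory)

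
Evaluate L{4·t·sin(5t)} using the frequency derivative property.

L{sin(5t)} = 5/(s² + 25). By L{t·f(t)} = -F'(s): -d/ds[5/(s² + 25)] = -(5)·(-2s)/(s² + 25)² = 10s/(s² + 25)². Then L{4·t·sin(5t)} = 4·10s/(s² + 25)² = 40s/(s² + 25)²

Final answer: 40s/(s² + 25)²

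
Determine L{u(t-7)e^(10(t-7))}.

u(t-a)f(t-a) with f(t)=e^(10t). L{e^(10t)} = 1/(s-10). By time shift: e^(-7s)/(s-10)

Final answer: e^(-7s)/(s-10)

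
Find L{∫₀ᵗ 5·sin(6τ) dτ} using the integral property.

L{∫₀ᵗ f(τ)dτ} = F(s)/s with F(s) = 30/(s² + 36), so the result is (30/(s² + 36))/s = 30/(s(s² + 36))

Final answer: 30/(s(s² + 36))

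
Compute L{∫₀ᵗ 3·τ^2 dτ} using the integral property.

L{∫₀ᵗ f(τ)dτ} = F(s)/s with f(t) = 3t^2. F(s) = 6/s^3, so L{∫₀ᵗ 3·τ^2 dτ} = (6/s^3)/s = 6/s^4. (Check: ∫₀ᵗ 3·τ^2 dτ = 3t^3/3.)

Final answer: 6/s^4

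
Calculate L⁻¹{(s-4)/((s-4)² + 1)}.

Using frequency shift: L⁻¹{(s-a)/((s-a)² + b²)} = e^(at)cos(bt). Here a=4, b=1

Final answer: e^(4t)·cos(t)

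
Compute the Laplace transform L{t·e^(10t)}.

L{t^n·e^(at)} = n!/(s-a)^(n+1), so L{t·e^(10t)} = 1/(s-10)^2

Final answer: 1/(s-10)^2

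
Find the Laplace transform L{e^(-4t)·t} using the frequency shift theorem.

L{e^(at)·t^n} = n!/(s-a)^(n+1), so L{e^(-4t)·t} = 1/(s+4)^2

Final answer: 1/(s+4)^2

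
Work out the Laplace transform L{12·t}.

L{t^n} = n!/s^(n+1), so L{t} = 1/s^2. Then L{12·t} = 12·1/s^2 = 12/s^2

Final answer: 12/s^2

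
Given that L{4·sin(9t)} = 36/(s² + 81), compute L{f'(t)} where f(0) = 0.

L{f'(t)} = s·F(s) - f(0) = s·36/(s² + 81) - 0 = 36s/(s² + 81)

Final answer: 36s/(s² + 81)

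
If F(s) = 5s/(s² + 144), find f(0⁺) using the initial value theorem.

f(0⁺) = lim_{s→∞} s·5s/(s² + 144) = lim_{s→∞} 5s²/(s² + 144) = 5

Final answer: 5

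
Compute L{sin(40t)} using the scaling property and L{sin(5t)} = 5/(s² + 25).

Using L{f(at)} = (1/a)F(s/a) with a=8: L{sin(40t)} = (1/8) · 5/((s/8)² + 25) = (1/8) · 5·64/(s² + 1600) = 40/(s² + 1600)

Final answer: 40/(s² + 1600)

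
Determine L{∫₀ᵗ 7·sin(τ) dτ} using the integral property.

L{∫₀ᵗ f(τ)dτ} = F(s)/s with F(s) = 7/(s² + 1), so the result is (7/(s² + 1))/s = 7/(s(s² + 1))

Final answer: 7/(s(s² + 1))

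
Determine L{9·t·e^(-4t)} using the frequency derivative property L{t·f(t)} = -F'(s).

L{e^(-4t)} = 1/(s+4). By frequency derivative: L{t·e^(-4t)} = -d/ds[1/(s+4)] = -(-1)/(s+4)² = 1/(s+4)². Then L{9·t·e^(-4t)} = 9·1/(s+4)² = 9/(s+4)²

Final answer: 9/(s+4)²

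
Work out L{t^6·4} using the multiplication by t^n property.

L{4} = 4/s. d^1/ds^1[1/s] = -1/s². d^2/ds^2[1/s] = 2/s^3. d^3/ds^3[1/s] = -6/s^4. d^4/ds^4[1/s] = 24/s^5. d^5/ds^5[1/s] = -120/s^6. d^6/ds^6[1/s] = 720/s^7. So L{t^6} = (-1)^{6}·720/s^7 = 720/s^7. Then L{t^6·4} = 4·720/s^7 = 2880/s^7

Final answer: 2880/s^7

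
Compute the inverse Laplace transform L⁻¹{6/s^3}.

L⁻¹{n!/s^(n+1)} = t^n with n=2. So L⁻¹{2/s^3} = t^2, and L⁻¹{6/s^3} = (6/2)·t^2 = 3·t^2

Final answer: 3·t^2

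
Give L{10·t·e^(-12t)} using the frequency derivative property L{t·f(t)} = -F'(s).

L{e^(-12t)} = 1/(s+12). By frequency derivative: L{t·e^(-12t)} = -d/ds[1/(s+12)] = -(-1)/(s+12)² = 1/(s+12)². Then L{10·t·e^(-12t)} = 10·1/(s+12)² = 10/(s+12)²

Final answer: 10/(s+12)²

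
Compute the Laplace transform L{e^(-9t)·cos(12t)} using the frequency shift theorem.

Frequency shift: L{e^(at)f(t)} = F(s-a). L{e^(-9t)·cos(12t)} = (s+9)/((s+9)² + 144)

Final answer: (s+9)/((s+9)² + 144)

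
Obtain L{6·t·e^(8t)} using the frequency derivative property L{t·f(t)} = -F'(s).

L{e^(8t)} = 1/(s-8). By frequency derivative: L{t·e^(8t)} = -d/ds[1/(s-8)] = -(-1)/(s-8)² = 1/(s-8)². Then L{6·t·e^(8t)} = 6·1/(s-8)² = 6/(s-8)²

Final answer: 6/(s-8)²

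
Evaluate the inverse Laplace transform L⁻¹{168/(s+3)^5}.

L⁻¹{n!/(s-a)^(n+1)} = t^n·e^(at) with n=4, a=-3. So L⁻¹{24/(s+3)^5} = t^4·e^(-3t), and L⁻¹{168/(s+3)^5} = (168/24)·t^4·e^(-3t) = 7·t^4·e^(-3t)

Final answer: 7·t^4·e^(-3t)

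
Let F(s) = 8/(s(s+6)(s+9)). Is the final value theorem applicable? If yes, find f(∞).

Poles of sF(s) = 8/((s+6)(s+9)) are at s = -6 and s = -9, both in the left half-plane. Theorem applies. f(∞) = lim_{s→0} sF(s) = 8/(6·9) = 4/27

Final answer: 4/27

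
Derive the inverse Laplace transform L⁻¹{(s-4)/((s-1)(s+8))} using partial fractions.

Using partial fractions, f(t) = (-3e^t + 12e^(-8t))/9

Final answer: (-3e^t + 12e^(-8t))/9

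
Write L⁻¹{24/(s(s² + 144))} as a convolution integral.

24/(s(s² + 144)) = (1/s)·(24/(s² + 144)) = L{1}·L{2·sin(12t)}. So f(t) = 1*(2·sin(12t)) = ∫₀ᵗ 2·sin(12τ) dτ

Final answer: ∫₀ᵗ 2·sin(12τ) dτ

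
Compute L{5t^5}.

L{t^n} = n!/s^(n+1). So L{5t^5} = 5·5!/s^6 = 600/s^6

Final answer: 600/s^6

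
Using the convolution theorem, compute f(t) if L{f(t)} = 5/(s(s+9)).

5/(s(s+9)) = (5/s)·(1/(s+9)) = L{5}·L{e^(-9t)}. By convolution, f(t) = 5*e^(-9t) = ∫₀ᵗ 5·e^(-9τ) dτ = 5·(1 - e^(-9t))/9

Final answer: 5·(1 - e^(-9t))/9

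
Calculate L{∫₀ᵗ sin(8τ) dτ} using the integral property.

L{∫₀ᵗ f(τ)dτ} = F(s)/s with F(s) = 8/(s² + 64), so the result is (8/(s² + 64))/s = 8/(s(s² + 64))

Final answer: 8/(s(s² + 64))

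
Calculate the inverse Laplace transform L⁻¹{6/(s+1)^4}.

L⁻¹{n!/(s-a)^(n+1)} = t^n·e^(at), so L⁻¹{6/(s+1)^4} = t^3·e^(-t)

Final answer: t^3·e^(-t)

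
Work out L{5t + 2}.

L{5t + 2} = 5·L{t} + 2·L{1} = 5/s² + 2/s

Final answer: 5/s² + 2/s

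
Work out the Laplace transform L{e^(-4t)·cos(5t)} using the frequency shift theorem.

Frequency shift: L{e^(at)f(t)} = F(s-a). L{e^(-4t)·cos(5t)} = (s+4)/((s+4)² + 25)

Final answer: (s+4)/((s+4)² + 25)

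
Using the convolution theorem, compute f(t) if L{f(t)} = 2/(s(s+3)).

2/(s(s+3)) = (2/s)·(1/(s+3)) = L{2}·L{e^(-3t)}. By convolution, f(t) = 2*e^(-3t) = ∫₀ᵗ 2·e^(-3τ) dτ = 2·(1 - e^(-3t))/3

Final answer: 2·(1 - e^(-3t))/3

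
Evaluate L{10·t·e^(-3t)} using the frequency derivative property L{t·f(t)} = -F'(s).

L{e^(-3t)} = 1/(s+3). By frequency derivative: L{t·e^(-3t)} = -d/ds[1/(s+3)] = -(-1)/(s+3)² = 1/(s+3)². Then L{10·t·e^(-3t)} = 10·1/(s+3)² = 10/(s+3)²

Final answer: 10/(s+3)²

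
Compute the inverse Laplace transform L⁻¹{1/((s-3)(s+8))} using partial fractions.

Decompose: A/(s-3) + B/(s+8). A = 1/11, B = -1/11. f(t) = (e^(3t) - e^(-8t))/11

Final answer: (e^(3t) - e^(-8t))/11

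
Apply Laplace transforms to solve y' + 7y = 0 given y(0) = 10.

L{y'} + 7L{y} = 0. sY - 10 + 7Y = 0. Y(s+7) = 10. Y = 10/(s+7)

Final answer: y(t) = 10e^(-7t)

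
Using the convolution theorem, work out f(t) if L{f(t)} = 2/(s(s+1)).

2/(s(s+1)) = (2/s)·(1/(s+1)) = L{2}·L{e^(-t)}. By convolution, f(t) = 2*e^(-t) = ∫₀ᵗ 2·e^(-τ) dτ = 2·(1 - e^(-t))/1

Final answer: 2·(1 - e^(-t))/1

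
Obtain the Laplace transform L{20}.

L{20} = 20 · L{1} = 20/s

Final answer: 20/s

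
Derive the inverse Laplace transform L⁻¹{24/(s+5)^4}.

L⁻¹{n!/(s-a)^(n+1)} = t^n·e^(at) with n=3, a=-5. So L⁻¹{6/(s+5)^4} = t^3·e^(-5t), and L⁻¹{24/(s+5)^4} = (24/6)·t^3·e^(-5t) = 4·t^3·e^(-5t)

Final answer: 4·t^3·e^(-5t)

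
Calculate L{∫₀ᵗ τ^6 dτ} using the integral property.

L{∫₀ᵗ f(τ)dτ} = F(s)/s with f(t) = t^6. F(s) = 720/s^7, so L{∫₀ᵗ τ^6 dτ} = (720/s^7)/s = 720/s^8. (Check: ∫₀ᵗ τ^6 dτ = t^7/7.)

Final answer: 720/s^8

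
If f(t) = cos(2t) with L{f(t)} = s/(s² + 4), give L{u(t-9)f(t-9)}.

Time shift theorem: L{u(t-a)f(t-a)} = e^(-as)F(s). Here a=9, F(s) = s/(s² + 4), so L{u(t-9)f(t-9)} = e^(-9s)·s/(s² + 4)

Final answer: e^(-9s)·s/(s² + 4)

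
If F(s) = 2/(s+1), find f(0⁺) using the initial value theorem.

f(0⁺) = lim_{s→∞} s·2/(s+1) = lim_{s→∞} 2s/(s+1) = 2

Final answer: 2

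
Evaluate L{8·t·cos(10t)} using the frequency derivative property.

L{cos(10t)} = s/(s² + 100). Derivative: d/ds[s/(s² + 100)] = [(s² + 100) - s·2s]/(s² + 100)² = (100 - s²)/(s² + 100)². So L{t·cos(10t)} = -F'(s) = (s² - 100)/(s² + 100)². Then L{8·t·cos(10t)} = 8·(s² - 100)/(s² + 100)²

Final answer: 8·(s² - 100)/(s² + 100)²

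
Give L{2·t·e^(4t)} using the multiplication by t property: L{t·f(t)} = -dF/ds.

Using L{t^n·e^(at)} = n!/(s-a)^(n+1), L{t·e^(4t)} = 1/(s-4)^2, so L{2·t·e^(4t)} = 2·1/(s-4)^2 = 2/(s-4)^2

Final answer: 2/(s-4)^2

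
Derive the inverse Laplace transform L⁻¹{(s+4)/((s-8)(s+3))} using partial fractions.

Using partial fractions, f(t) = (12e^(8t) - e^(-3t))/11

Final answer: (12e^(8t) - e^(-3t))/11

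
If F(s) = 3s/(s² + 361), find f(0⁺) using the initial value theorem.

f(0⁺) = lim_{s→∞} s·3s/(s² + 361) = lim_{s→∞} 3s²/(s² + 361) = 3

Final answer: 3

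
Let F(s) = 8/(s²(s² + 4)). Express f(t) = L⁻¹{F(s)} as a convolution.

8/(s²(s² + 4)) = (1/s²)·(8/(s² + 4)) = L{t}·L{4·sin(2t)}. So f(t) = t*(4·sin(2t)) = ∫₀ᵗ 4τ·sin(2(t-τ)) dτ

Final answer: ∫₀ᵗ 4τ·sin(2(t-τ)) dτ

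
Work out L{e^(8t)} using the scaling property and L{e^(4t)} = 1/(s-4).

Using L{f(at)} = (1/a)F(s/a) with a=2 and f(t) = e^(4t): L{e^(8t)} = (1/2) · 1/((s/2)-4) = (1/2) · 2/(s-8) = 1/(s-8)

Final answer: 1/(s-8)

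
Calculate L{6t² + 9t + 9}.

L{6t² + 9t + 9} = 6·2/s³ + 9/s² + 9/s = 12/s³ + 9/s² + 9/s

Final answer: 12/s³ + 9/s² + 9/s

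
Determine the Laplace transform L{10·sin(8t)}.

L{sin(ωt)} = ω/(s² + ω²), so L{sin(8t)} = 8/(s² + 64). Then L{10·sin(8t)} = 10·8/(s² + 64) = 80/(s² + 64)

Final answer: 80/(s² + 64)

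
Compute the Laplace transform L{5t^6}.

L{5t^6} = 5 · L{t^6} = 5 · 720/s^7 = 3600/s^7

Final answer: 3600/s^7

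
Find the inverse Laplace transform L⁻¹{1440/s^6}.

L⁻¹{n!/s^(n+1)} = t^n with n=5. So L⁻¹{120/s^6} = t^5, and L⁻¹{1440/s^6} = (1440/120)·t^5 = 12·t^5

Final answer: 12·t^5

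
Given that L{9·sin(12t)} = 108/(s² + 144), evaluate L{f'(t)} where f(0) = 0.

L{f'(t)} = s·F(s) - f(0) = s·108/(s² + 144) - 0 = 108s/(s² + 144)

Final answer: 108s/(s² + 144)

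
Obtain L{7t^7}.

L{t^n} = n!/s^(n+1). So L{7t^7} = 7·7!/s^8 = 35280/s^8

Final answer: 35280/s^8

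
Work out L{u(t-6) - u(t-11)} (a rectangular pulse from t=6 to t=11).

L{u(t-a)} = e^(-as)/s. L{u(t-6) - u(t-11)} = (e^(-6s) - e^(-11s))/s

Final answer: (e^(-6s) - e^(-11s))/s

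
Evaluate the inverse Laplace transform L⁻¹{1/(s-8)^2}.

L⁻¹{n!/(s-a)^(n+1)} = t^n·e^(at) with n=1, a=8. So L⁻¹{1/(s-8)^2} = t·e^(8t)

Final answer: t·e^(8t)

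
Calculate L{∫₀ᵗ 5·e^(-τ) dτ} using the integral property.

L{∫₀ᵗ f(τ)dτ} = F(s)/s with F(s) = 5/(s+1), so L{∫₀ᵗ 5·e^(-τ) dτ} = 5/(s(s+1))

Final answer: 5/(s(s+1))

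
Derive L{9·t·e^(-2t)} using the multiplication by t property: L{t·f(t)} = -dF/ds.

Using L{t^n·e^(at)} = n!/(s-a)^(n+1), L{t·e^(-2t)} = 1/(s+2)^2, so L{9·t·e^(-2t)} = 9·1/(s+2)^2 = 9/(s+2)^2

Final answer: 9/(s+2)^2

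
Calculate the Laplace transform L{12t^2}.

L{12t^2} = 12 · L{t^2} = 12 · 2/s^3 = 24/s^3

Final answer: 24/s^3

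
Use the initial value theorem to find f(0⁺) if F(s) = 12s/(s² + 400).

f(0⁺) = lim_{s→∞} s·12s/(s² + 400) = lim_{s→∞} 12s²/(s² + 400) = 12

Final answer: 12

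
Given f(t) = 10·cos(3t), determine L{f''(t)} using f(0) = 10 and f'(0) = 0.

F(s) = 10s/(s² + 9). L{f''(t)} = s²F(s) - sf(0) - f'(0) = 10s³/(s² + 9) - 10s = (10s³ - 10s(s² + 9))/(s² + 9) = -90s/(s² + 9)

Final answer: -90s/(s² + 9)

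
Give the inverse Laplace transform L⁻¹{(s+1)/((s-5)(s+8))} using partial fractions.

Using partial fractions, f(t) = (6e^(5t) + 7e^(-8t))/13

Final answer: (6e^(5t) + 7e^(-8t))/13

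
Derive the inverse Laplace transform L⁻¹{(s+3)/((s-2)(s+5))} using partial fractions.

Using partial fractions, f(t) = (5e^(2t) + 2e^(-5t))/7

Final answer: (5e^(2t) + 2e^(-5t))/7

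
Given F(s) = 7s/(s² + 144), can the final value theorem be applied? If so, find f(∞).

The final value theorem requires all poles of sF(s) in the left half-plane. sF(s) = 7s²/(s² + 144) has poles at s = ±12i (imaginary axis). Theorem does NOT apply (oscillatory system).

Final answer: Not applicable (oscillatory)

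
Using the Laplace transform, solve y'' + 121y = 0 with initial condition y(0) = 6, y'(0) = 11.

L{y''} + 121L{y} = 0. s²Y - 6s - 11 + 121Y = 0. Y(s² + 121) = 6s + 11. Y = (6s + 11)/(s² + 121). Inverting: y(t) = 6cos(11t) + sin(11t)

Final answer: y(t) = 6cos(11t) + sin(11t)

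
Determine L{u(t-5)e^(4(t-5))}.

u(t-a)f(t-a) with f(t)=e^(4t). L{e^(4t)} = 1/(s-4). By time shift: e^(-5s)/(s-4)

Final answer: e^(-5s)/(s-4)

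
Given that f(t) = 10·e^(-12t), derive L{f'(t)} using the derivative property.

f(0) = 10, F(s) = 10/(s+12). L{f'(t)} = s·F(s) - f(0) = 10s/(s+12) - 10 = (10s - 10(s+12))/(s+12) = -120/(s+12)

Final answer: -120/(s+12)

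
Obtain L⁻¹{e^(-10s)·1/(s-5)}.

L⁻¹{1/(s-5)} = e^(5t). By the time shift theorem, L⁻¹{e^(-as)F(s)} = u(t-a)f(t-a) with a=10, so L⁻¹{e^(-10s)·1/(s-5)} = u(t-10)·e^(5(t-10))

Final answer: u(t-10)·e^(5(t-10))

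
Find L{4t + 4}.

L{4t + 4} = 4·L{t} + 4·L{1} = 4/s² + 4/s

Final answer: 4/s² + 4/s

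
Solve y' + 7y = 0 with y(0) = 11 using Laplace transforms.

L{y'} + 7L{y} = 0. sY - 11 + 7Y = 0. Y(s+7) = 11. Y = 11/(s+7)

Final answer: y(t) = 11e^(-7t)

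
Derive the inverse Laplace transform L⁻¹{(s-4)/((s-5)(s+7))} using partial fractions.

Using partial fractions, f(t) = (e^(5t) + 11e^(-7t))/12

Final answer: (e^(5t) + 11e^(-7t))/12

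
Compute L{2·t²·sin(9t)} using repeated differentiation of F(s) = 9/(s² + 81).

F(s) = 9/(s² + 81). F'(s) = -18s/(s² + 81)². F''(s) = -18(81 - 3s²)/(s² + 81)³ = (54s² - 1458)/(s² + 81)³. So L{t²·sin(9t)} = (-1)² F''(s) = (54s² - 1458)/(s² + 81)³. Then L{2·t²·sin(9t)} = 2·(54s² - 1458)/(s² + 81)³ = (108s² - 2916)/(s² + 81)³

Final answer: (108s² - 2916)/(s² + 81)³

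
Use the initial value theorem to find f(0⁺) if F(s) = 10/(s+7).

f(0⁺) = lim_{s→∞} s·10/(s+7) = lim_{s→∞} 10s/(s+7) = 10

Final answer: 10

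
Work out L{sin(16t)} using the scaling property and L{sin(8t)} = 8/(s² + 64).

Using L{f(at)} = (1/a)F(s/a) with a=2: L{sin(16t)} = (1/2) · 8/((s/2)² + 64) = (1/2) · 8·4/(s² + 256) = 16/(s² + 256)

Final answer: 16/(s² + 256)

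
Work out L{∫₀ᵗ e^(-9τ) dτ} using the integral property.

L{∫₀ᵗ f(τ)dτ} = F(s)/s with F(s) = 1/(s+9), so L{∫₀ᵗ e^(-9τ) dτ} = 1/(s(s+9))

Final answer: 1/(s(s+9))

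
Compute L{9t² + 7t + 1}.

L{9t² + 7t + 1} = 9·2/s³ + 7/s² + 1/s = 18/s³ + 7/s² + 1/s

Final answer: 18/s³ + 7/s² + 1/s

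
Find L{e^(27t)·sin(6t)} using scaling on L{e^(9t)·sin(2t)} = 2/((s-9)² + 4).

Scaling with a=3: L{e^(27t)·sin(6t)} = (1/3) · 2/((s/3-9)² + 4). Simplifying: 6/((s-27)² + 36)

Final answer: 6/((s-27)² + 36)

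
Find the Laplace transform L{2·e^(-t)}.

L{e^(at)} = 1/(s-a), so L{e^(-t)} = 1/(s+1). Then L{2·e^(-t)} = 2/(s+1)

Final answer: 2/(s+1)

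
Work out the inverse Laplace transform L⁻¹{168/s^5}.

L⁻¹{n!/s^(n+1)} = t^n with n=4. So L⁻¹{24/s^5} = t^4, and L⁻¹{168/s^5} = (168/24)·t^4 = 7·t^4

Final answer: 7·t^4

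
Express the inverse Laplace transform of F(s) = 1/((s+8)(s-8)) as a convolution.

1/((s+8)(s-8)) = (1/(s+8))·(1/(s-8)) = L{e^(-8t)}·L{e^(8t)}. So f(t) = e^(-8t)*e^(8t) = ∫₀ᵗ e^(-8τ)·e^(8(t-τ)) dτ

Final answer: ∫₀ᵗ e^(-8τ)·e^(8(t-τ)) dτ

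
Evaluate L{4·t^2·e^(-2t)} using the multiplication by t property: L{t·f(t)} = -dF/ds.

Using L{t^n·e^(at)} = n!/(s-a)^(n+1), L{t^2·e^(-2t)} = 2/(s+2)^3, so L{4·t^2·e^(-2t)} = 4·2/(s+2)^3 = 8/(s+2)^3

Final answer: 8/(s+2)^3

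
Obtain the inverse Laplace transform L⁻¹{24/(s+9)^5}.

L⁻¹{n!/(s-a)^(n+1)} = t^n·e^(at), so L⁻¹{24/(s+9)^5} = t^4·e^(-9t)

Final answer: t^4·e^(-9t)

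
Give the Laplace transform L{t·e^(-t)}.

L{t^n·e^(at)} = n!/(s-a)^(n+1), so L{t·e^(-t)} = 1/(s+1)^2

Final answer: 1/(s+1)^2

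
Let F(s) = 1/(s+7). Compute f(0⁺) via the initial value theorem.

f(0⁺) = lim_{s→∞} s·1/(s+7) = lim_{s→∞} s/(s+7) = 1

Final answer: 1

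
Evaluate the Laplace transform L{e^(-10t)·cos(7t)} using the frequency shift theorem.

Frequency shift: L{e^(at)f(t)} = F(s-a). L{e^(-10t)·cos(7t)} = (s+10)/((s+10)² + 49)

Final answer: (s+10)/((s+10)² + 49)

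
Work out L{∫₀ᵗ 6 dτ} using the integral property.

L{∫₀ᵗ f(τ)dτ} = F(s)/s with f(t) = 6. F(s) = 6/s, so L{∫₀ᵗ 6 dτ} = (6/s)/s = 6/s². (Check: ∫₀ᵗ 6 dτ = 6t.)

Final answer: 6/s²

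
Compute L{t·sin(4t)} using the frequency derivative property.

L{sin(4t)} = 4/(s² + 16). By L{t·f(t)} = -F'(s): -d/ds[4/(s² + 16)] = -(4)·(-2s)/(s² + 16)² = 8s/(s² + 16)²

Final answer: 8s/(s² + 16)²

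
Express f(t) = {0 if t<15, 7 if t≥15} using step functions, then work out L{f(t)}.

f(t) = 7·u(t-15). L{u(t-15)} = e^(-15s)/s, so L{f(t)} = 7·e^(-15s)/s

Final answer: 7·e^(-15s)/s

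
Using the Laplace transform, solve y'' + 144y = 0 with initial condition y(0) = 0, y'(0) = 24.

L{y''} + 144L{y} = 0. s²Y - 0 - 24 + 144Y = 0. Y(s² + 144) = 24. Y = (24)/(s² + 144). Inverting: y(t) = 2sin(12t)

Final answer: y(t) = 2sin(12t)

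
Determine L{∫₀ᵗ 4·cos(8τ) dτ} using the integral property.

L{∫₀ᵗ f(τ)dτ} = F(s)/s with F(s) = 4s/(s² + 64), so the result is (4s/(s² + 64))/s = 4/(s² + 64)

Final answer: 4/(s² + 64)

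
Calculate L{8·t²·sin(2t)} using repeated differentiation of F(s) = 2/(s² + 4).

F(s) = 2/(s² + 4). F'(s) = -4s/(s² + 4)². F''(s) = -4(4 - 3s²)/(s² + 4)³ = (12s² - 16)/(s² + 4)³. So L{t²·sin(2t)} = (-1)² F''(s) = (12s² - 16)/(s² + 4)³. Then L{8·t²·sin(2t)} = 8·(12s² - 16)/(s² + 4)³ = (96s² - 128)/(s² + 4)³

Final answer: (96s² - 128)/(s² + 4)³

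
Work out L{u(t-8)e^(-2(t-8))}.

u(t-a)f(t-a) with f(t)=e^(-2t). L{e^(-2t)} = 1/(s+2). By time shift: e^(-8s)/(s+2)

Final answer: e^(-8s)/(s+2)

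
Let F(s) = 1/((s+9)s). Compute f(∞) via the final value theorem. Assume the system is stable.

f(∞) = lim_{s→0} sF(s) = lim_{s→0} 1/(s+9) = 1/9

Final answer: 1/9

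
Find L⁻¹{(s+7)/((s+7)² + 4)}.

Using frequency shift: L⁻¹{(s-a)/((s-a)² + b²)} = e^(at)cos(bt). Here a=-7, b=2

Final answer: e^(-7t)·cos(2t)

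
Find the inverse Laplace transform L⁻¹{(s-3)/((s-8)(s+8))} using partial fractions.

Using partial fractions, f(t) = (5e^(8t) + 11e^(-8t))/16

Final answer: (5e^(8t) + 11e^(-8t))/16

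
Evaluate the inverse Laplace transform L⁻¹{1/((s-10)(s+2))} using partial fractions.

Decompose: A/(s-10) + B/(s+2). A = 1/12, B = -1/12. f(t) = (e^(10t) - e^(-2t))/12

Final answer: (e^(10t) - e^(-2t))/12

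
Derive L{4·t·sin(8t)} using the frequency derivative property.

L{sin(8t)} = 8/(s² + 64). By L{t·f(t)} = -F'(s): -d/ds[8/(s² + 64)] = -(8)·(-2s)/(s² + 64)² = 16s/(s² + 64)². Then L{4·t·sin(8t)} = 4·16s/(s² + 64)² = 64s/(s² + 64)²

Final answer: 64s/(s² + 64)²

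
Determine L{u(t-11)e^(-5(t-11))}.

u(t-a)f(t-a) with f(t)=e^(-5t). L{e^(-5t)} = 1/(s+5). By time shift: e^(-11s)/(s+5)

Final answer: e^(-11s)/(s+5)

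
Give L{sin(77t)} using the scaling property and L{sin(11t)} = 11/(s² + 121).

Using L{f(at)} = (1/a)F(s/a) with a=7: L{sin(77t)} = (1/7) · 11/((s/7)² + 121) = (1/7) · 11·49/(s² + 5929) = 77/(s² + 5929)

Final answer: 77/(s² + 5929)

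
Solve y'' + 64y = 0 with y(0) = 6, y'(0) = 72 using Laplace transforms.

L{y''} + 64L{y} = 0. s²Y - 6s - 72 + 64Y = 0. Y(s² + 64) = 6s + 72. Y = (6s + 72)/(s² + 64). Inverting: y(t) = 6cos(8t) + 9sin(8t)

Final answer: y(t) = 6cos(8t) + 9sin(8t)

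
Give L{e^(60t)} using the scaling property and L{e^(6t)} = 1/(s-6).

Using L{f(at)} = (1/a)F(s/a) with a=10 and f(t) = e^(6t): L{e^(60t)} = (1/10) · 1/((s/10)-6) = (1/10) · 10/(s-60) = 1/(s-60)

Final answer: 1/(s-60)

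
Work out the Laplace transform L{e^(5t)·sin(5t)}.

L{e^(at)·sin(ωt)} = ω/((s-a)² + ω²), so L{e^(5t)·sin(5t)} = 5/((s-5)² + 25)

Final answer: 5/((s-5)² + 25)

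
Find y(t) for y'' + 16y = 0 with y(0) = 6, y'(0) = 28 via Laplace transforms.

L{y''} + 16L{y} = 0. s²Y - 6s - 28 + 16Y = 0. Y(s² + 16) = 6s + 28. Y = (6s + 28)/(s² + 16). Inverting: y(t) = 6cos(4t) + 7sin(4t)

Final answer: y(t) = 6cos(4t) + 7sin(4t)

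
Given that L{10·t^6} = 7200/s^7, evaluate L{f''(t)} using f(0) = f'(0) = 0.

L{f''(t)} = s²F(s) - sf(0) - f'(0) = s²·7200/s^7 - 0 - 0 = 7200/s^5

Final answer: 7200/s^5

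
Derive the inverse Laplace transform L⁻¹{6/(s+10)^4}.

L⁻¹{n!/(s-a)^(n+1)} = t^n·e^(at), so L⁻¹{6/(s+10)^4} = t^3·e^(-10t)

Final answer: t^3·e^(-10t)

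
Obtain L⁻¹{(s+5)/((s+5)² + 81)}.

Using frequency shift: L⁻¹{(s-a)/((s-a)² + b²)} = e^(at)cos(bt). Here a=-5, b=9

Final answer: e^(-5t)·cos(9t)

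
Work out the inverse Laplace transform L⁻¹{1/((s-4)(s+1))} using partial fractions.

Decompose: A/(s-4) + B/(s+1). A = 1/5, B = -1/5. f(t) = (e^(4t) - e^(-t))/5

Final answer: (e^(4t) - e^(-t))/5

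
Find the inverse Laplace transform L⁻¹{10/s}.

L⁻¹{c/s} = c, so L⁻¹{10/s} = 10

Final answer: 10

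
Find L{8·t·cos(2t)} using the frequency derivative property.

L{cos(2t)} = s/(s² + 4). Derivative: d/ds[s/(s² + 4)] = [(s² + 4) - s·2s]/(s² + 4)² = (4 - s²)/(s² + 4)². So L{t·cos(2t)} = -F'(s) = (s² - 4)/(s² + 4)². Then L{8·t·cos(2t)} = 8·(s² - 4)/(s² + 4)²

Final answer: 8·(s² - 4)/(s² + 4)²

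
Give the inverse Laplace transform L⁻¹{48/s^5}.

L⁻¹{n!/s^(n+1)} = t^n with n=4. So L⁻¹{24/s^5} = t^4, and L⁻¹{48/s^5} = (48/24)·t^4 = 2·t^4

Final answer: 2·t^4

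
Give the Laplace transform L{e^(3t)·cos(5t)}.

L{e^(at)·cos(ωt)} = (s-a)/((s-a)² + ω²), so L{e^(3t)·cos(5t)} = (s-3)/((s-3)² + 25)

Final answer: (s-3)/((s-3)² + 25)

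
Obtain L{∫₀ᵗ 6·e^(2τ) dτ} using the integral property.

L{∫₀ᵗ f(τ)dτ} = F(s)/s with F(s) = 6/(s-2), so L{∫₀ᵗ 6·e^(2τ) dτ} = 6/(s(s-2))

Final answer: 6/(s(s-2))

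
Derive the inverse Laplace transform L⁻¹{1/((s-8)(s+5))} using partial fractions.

Decompose: A/(s-8) + B/(s+5). A = 1/13, B = -1/13. f(t) = (e^(8t) - e^(-5t))/13

Final answer: (e^(8t) - e^(-5t))/13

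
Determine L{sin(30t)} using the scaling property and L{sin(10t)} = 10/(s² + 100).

Using L{f(at)} = (1/a)F(s/a) with a=3: L{sin(30t)} = (1/3) · 10/((s/3)² + 100) = (1/3) · 10·9/(s² + 900) = 30/(s² + 900)

Final answer: 30/(s² + 900)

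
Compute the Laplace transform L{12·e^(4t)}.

L{e^(at)} = 1/(s-a), so L{e^(4t)} = 1/(s-4). Then L{12·e^(4t)} = 12/(s-4)

Final answer: 12/(s-4)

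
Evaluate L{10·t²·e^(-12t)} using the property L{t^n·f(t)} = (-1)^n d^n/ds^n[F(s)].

L{e^(-12t)} = 1/(s+12). d/ds[1/(s+12)] = -1/(s+12)². d²/ds²[1/(s+12)] = 2/(s+12)³. So L{t²·e^(-12t)} = (-1)² · 2/(s+12)³ = 2/(s+12)³. Then L{10·t²·e^(-12t)} = 10·2/(s+12)³ = 20/(s+12)³

Final answer: 20/(s+12)³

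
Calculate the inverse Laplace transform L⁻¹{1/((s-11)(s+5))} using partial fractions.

Decompose: A/(s-11) + B/(s+5). A = 1/16, B = -1/16. f(t) = (e^(11t) - e^(-5t))/16

Final answer: (e^(11t) - e^(-5t))/16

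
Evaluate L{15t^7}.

L{t^n} = n!/s^(n+1). So L{15t^7} = 15·7!/s^8 = 75600/s^8

Final answer: 75600/s^8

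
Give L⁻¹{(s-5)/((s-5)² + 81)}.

Using frequency shift: L⁻¹{(s-a)/((s-a)² + b²)} = e^(at)cos(bt). Here a=5, b=9

Final answer: e^(5t)·cos(9t)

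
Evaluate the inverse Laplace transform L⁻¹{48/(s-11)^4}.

L⁻¹{n!/(s-a)^(n+1)} = t^n·e^(at) with n=3, a=11. So L⁻¹{6/(s-11)^4} = t^3·e^(11t), and L⁻¹{48/(s-11)^4} = (48/6)·t^3·e^(11t) = 8·t^3·e^(11t)

Final answer: 8·t^3·e^(11t)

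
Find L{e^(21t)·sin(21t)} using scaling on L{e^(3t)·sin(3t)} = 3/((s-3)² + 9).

Scaling with a=7: L{e^(21t)·sin(21t)} = (1/7) · 3/((s/7-3)² + 9). Simplifying: 21/((s-21)² + 441)

Final answer: 21/((s-21)² + 441)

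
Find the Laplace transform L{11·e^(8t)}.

L{e^(at)} = 1/(s-a), so L{e^(8t)} = 1/(s-8). Then L{11·e^(8t)} = 11/(s-8)

Final answer: 11/(s-8)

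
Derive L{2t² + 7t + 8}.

L{2t² + 7t + 8} = 2·2/s³ + 7/s² + 8/s = 4/s³ + 7/s² + 8/s

Final answer: 4/s³ + 7/s² + 8/s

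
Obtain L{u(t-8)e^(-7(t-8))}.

u(t-a)f(t-a) with f(t)=e^(-7t). L{e^(-7t)} = 1/(s+7). By time shift: e^(-8s)/(s+7)

Final answer: e^(-8s)/(s+7)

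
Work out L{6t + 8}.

L{6t + 8} = 6·L{t} + 8·L{1} = 6/s² + 8/s

Final answer: 6/s² + 8/s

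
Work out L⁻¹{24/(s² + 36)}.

This is the form c·a/(s² + a²) with a = 6, c = 4. L⁻¹ = 4·sin(6t)

Final answer: 4·sin(6t)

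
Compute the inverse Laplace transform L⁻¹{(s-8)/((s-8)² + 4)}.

Using frequency shift, L⁻¹{(s-8)/((s-8)² + 4)} = e^(8t)·cos(2t)

Final answer: e^(8t)·cos(2t)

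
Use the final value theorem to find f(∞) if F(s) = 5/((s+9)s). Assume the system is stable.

f(∞) = lim_{s→0} sF(s) = lim_{s→0} 5/(s+9) = 5/9

Final answer: 5/9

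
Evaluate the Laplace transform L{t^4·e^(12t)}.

L{t^n·e^(at)} = n!/(s-a)^(n+1), so L{t^4·e^(12t)} = 24/(s-12)^5

Final answer: 24/(s-12)^5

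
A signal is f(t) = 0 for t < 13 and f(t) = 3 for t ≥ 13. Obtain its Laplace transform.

f(t) = 3·u(t-13). L{u(t-13)} = e^(-13s)/s, so L{f(t)} = 3·e^(-13s)/s

Final answer: 3·e^(-13s)/s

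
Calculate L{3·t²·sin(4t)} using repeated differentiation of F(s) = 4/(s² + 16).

F(s) = 4/(s² + 16). F'(s) = -8s/(s² + 16)². F''(s) = -8(16 - 3s²)/(s² + 16)³ = (24s² - 128)/(s² + 16)³. So L{t²·sin(4t)} = (-1)² F''(s) = (24s² - 128)/(s² + 16)³. Then L{3·t²·sin(4t)} = 3·(24s² - 128)/(s² + 16)³ = (72s² - 384)/(s² + 16)³

Final answer: (72s² - 384)/(s² + 16)³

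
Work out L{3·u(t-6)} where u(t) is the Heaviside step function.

L{u(t-a)} = e^(-as)/s. Here a=6, so L{u(t-6)} = e^(-6s)/s, and L{3·u(t-6)} = 3·e^(-6s)/s

Final answer: 3·e^(-6s)/s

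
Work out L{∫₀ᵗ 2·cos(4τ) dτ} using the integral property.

L{∫₀ᵗ f(τ)dτ} = F(s)/s with F(s) = 2s/(s² + 16), so the result is (2s/(s² + 16))/s = 2/(s² + 16)

Final answer: 2/(s² + 16)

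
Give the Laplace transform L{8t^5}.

L{8t^5} = 8 · L{t^5} = 8 · 120/s^6 = 960/s^6

Final answer: 960/s^6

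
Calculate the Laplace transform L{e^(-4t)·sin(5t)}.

L{e^(at)·sin(ωt)} = ω/((s-a)² + ω²), so L{e^(-4t)·sin(5t)} = 5/((s+4)² + 25)

Final answer: 5/((s+4)² + 25)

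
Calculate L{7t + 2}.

L{7t + 2} = 7·L{t} + 2·L{1} = 7/s² + 2/s

Final answer: 7/s² + 2/s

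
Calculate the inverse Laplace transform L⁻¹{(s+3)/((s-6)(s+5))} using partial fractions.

Using partial fractions, f(t) = (9e^(6t) + 2e^(-5t))/11

Final answer: (9e^(6t) + 2e^(-5t))/11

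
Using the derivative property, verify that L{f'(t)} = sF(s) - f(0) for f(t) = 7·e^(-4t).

f'(t) = -28e^(-4t). Direct: L{f'(t)} = -28/(s+4). Property: s·7/(s+4) - 7 = (7s - 7(s+4))/(s+4) = -28/(s+4). ✓

Final answer: -28/(s+4)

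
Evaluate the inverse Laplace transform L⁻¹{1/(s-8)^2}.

L⁻¹{n!/(s-a)^(n+1)} = t^n·e^(at), so L⁻¹{1/(s-8)^2} = t·e^(8t)

Final answer: t·e^(8t)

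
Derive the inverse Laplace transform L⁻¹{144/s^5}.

L⁻¹{n!/s^(n+1)} = t^n with n=4. So L⁻¹{24/s^5} = t^4, and L⁻¹{144/s^5} = (144/24)·t^4 = 6·t^4

Final answer: 6·t^4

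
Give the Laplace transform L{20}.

L{20} = 20 · L{1} = 20/s

Final answer: 20/s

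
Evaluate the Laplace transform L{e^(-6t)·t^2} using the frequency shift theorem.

L{e^(at)·t^n} = n!/(s-a)^(n+1), so L{e^(-6t)·t^2} = 2/(s+6)^3

Final answer: 2/(s+6)^3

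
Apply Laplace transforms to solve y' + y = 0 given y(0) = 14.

L{y'} + L{y} = 0. sY - 14 + Y = 0. Y(s+1) = 14. Y = 14/(s+1)

Final answer: y(t) = 14e^(-t)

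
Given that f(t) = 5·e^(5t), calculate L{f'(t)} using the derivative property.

f(0) = 5, F(s) = 5/(s-5). L{f'(t)} = s·F(s) - f(0) = 5s/(s-5) - 5 = (5s - 5(s-5))/(s-5) = 25/(s-5)

Final answer: 25/(s-5)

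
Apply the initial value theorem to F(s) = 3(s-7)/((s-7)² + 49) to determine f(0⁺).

f(0⁺) = lim_{s→∞} sF(s) = lim_{s→∞} 3s(s-7)/((s-7)² + 49) = 3

Final answer: 3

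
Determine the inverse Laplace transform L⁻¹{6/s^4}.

L⁻¹{n!/s^(n+1)} = t^n with n=3. So L⁻¹{6/s^4} = t^3

Final answer: t^3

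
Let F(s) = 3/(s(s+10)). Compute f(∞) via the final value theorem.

f(∞) = lim_{s→0} s·3/(s(s+10)) = lim_{s→0} 3/(s+10) = 3/10 = 3/10

Final answer: 3/10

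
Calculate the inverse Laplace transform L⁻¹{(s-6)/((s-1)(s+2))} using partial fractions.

Using partial fractions, f(t) = (-5e^t + 8e^(-2t))/3

Final answer: (-5e^t + 8e^(-2t))/3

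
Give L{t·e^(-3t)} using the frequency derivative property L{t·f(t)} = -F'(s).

L{e^(-3t)} = 1/(s+3). By frequency derivative: L{t·e^(-3t)} = -d/ds[1/(s+3)] = -(-1)/(s+3)² = 1/(s+3)²

Final answer: 1/(s+3)²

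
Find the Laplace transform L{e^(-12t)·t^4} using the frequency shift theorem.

L{e^(at)·t^n} = n!/(s-a)^(n+1), so L{e^(-12t)·t^4} = 24/(s+12)^5

Final answer: 24/(s+12)^5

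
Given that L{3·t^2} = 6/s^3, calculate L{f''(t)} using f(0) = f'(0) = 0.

L{f''(t)} = s²F(s) - sf(0) - f'(0) = s²·6/s^3 - 0 - 0 = 6/s

Final answer: 6/s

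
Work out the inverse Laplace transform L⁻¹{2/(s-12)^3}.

L⁻¹{n!/(s-a)^(n+1)} = t^n·e^(at), so L⁻¹{2/(s-12)^3} = t^2·e^(12t)

Final answer: t^2·e^(12t)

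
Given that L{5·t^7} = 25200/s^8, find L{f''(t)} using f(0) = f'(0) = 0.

L{f''(t)} = s²F(s) - sf(0) - f'(0) = s²·25200/s^8 - 0 - 0 = 25200/s^6

Final answer: 25200/s^6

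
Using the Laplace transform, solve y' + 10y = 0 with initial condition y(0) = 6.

L{y'} + 10L{y} = 0. sY - 6 + 10Y = 0. Y(s+10) = 6. Y = 6/(s+10)

Final answer: y(t) = 6e^(-10t)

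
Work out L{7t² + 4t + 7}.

L{7t² + 4t + 7} = 7·2/s³ + 4/s² + 7/s = 14/s³ + 4/s² + 7/s

Final answer: 14/s³ + 4/s² + 7/s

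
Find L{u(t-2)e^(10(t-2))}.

u(t-a)f(t-a) with f(t)=e^(10t). L{e^(10t)} = 1/(s-10). By time shift: e^(-2s)/(s-10)

Final answer: e^(-2s)/(s-10)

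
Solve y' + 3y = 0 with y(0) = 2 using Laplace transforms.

L{y'} + 3L{y} = 0. sY - 2 + 3Y = 0. Y(s+3) = 2. Y = 2/(s+3)

Final answer: y(t) = 2e^(-3t)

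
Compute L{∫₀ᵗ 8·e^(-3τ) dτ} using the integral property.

L{∫₀ᵗ f(τ)dτ} = F(s)/s with F(s) = 8/(s+3), so L{∫₀ᵗ 8·e^(-3τ) dτ} = 8/(s(s+3))

Final answer: 8/(s(s+3))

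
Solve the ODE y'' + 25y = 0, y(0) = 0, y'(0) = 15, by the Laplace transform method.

L{y''} + 25L{y} = 0. s²Y - 0 - 15 + 25Y = 0. Y(s² + 25) = 15. Y = (15)/(s² + 25). Inverting: y(t) = 3sin(5t)

Final answer: y(t) = 3sin(5t)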